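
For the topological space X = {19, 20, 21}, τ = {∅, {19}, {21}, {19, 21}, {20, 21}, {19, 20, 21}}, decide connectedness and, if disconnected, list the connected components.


(X, τ) is disconnected; components = [{19}, {20, 21}].

Find clopen sets (U ∈ τ with X ∖ U ∈ τ):
  U = ∅, X ∖ U = {19, 20, 21} — both open, so U is clopen.
  U = {19}, X ∖ U = {20, 21} — both open, so U is clopen.
  U = {20, 21}, X ∖ U = {19} — both open, so U is clopen.
  U = {19, 20, 21}, X ∖ U = ∅ — both open, so U is clopen.
Nontrivial clopen(s) exist: e.g. {19}. So (X, τ) is disconnected.
Compute connected components by grouping points that agree on all clopens:
  component: {19}
  component: {20, 21}


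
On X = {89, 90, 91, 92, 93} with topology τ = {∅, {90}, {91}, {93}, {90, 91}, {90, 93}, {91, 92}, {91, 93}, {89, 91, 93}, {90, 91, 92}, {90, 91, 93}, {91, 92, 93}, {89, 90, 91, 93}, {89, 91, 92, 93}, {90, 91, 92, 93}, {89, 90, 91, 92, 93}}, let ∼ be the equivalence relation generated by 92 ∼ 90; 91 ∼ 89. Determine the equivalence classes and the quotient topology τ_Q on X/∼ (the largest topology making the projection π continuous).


X/∼ = {[89=91], [90=92], [93]}; |τ_Q| = 4.

Equivalence classes: [89=91], [90=92], [93].
Quotient map π: X → X/∼ sends 89 ↦ [89=91], 90 ↦ [90=92], 91 ↦ [89=91], 92 ↦ [90=92], 93 ↦ [93].
For each subset V ⊆ X/∼, compute π^{-1}(V) ⊆ X and check whether π^{-1}(V) ∈ τ. V is open in τ_Q iff π^{-1}(V) ∈ τ.
  V = {}: π^{-1}(V) = ∅ ∈ τ ✓.
  V = {[89=91]}: π^{-1}(V) = {89, 91} ∉ τ ✗.
  V = {[90=92]}: π^{-1}(V) = {90, 92} ∉ τ ✗.
  V = {[89=91], [90=92]}: π^{-1}(V) = {89, 90, 91, 92} ∉ τ ✗.
  V = {[93]}: π^{-1}(V) = {93} ∈ τ ✓.
  V = {[89=91], [93]}: π^{-1}(V) = {89, 91, 93} ∈ τ ✓.
  V = {[90=92], [93]}: π^{-1}(V) = {90, 92, 93} ∉ τ ✗.
  V = {[89=91], [90=92], [93]}: π^{-1}(V) = {89, 90, 91, 92, 93} ∈ τ ✓.
Open sets in the quotient: τ_Q = {{}, {[93]}, {[89=91], [93]}, {[89=91], [90=92], [93]}} (4 elements).


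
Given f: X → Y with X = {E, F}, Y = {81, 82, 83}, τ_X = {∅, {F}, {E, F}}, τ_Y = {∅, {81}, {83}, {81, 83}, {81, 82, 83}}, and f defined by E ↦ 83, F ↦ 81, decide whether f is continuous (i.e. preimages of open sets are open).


f is NOT continuous.

Compute f^{-1}(U) for each U ∈ τ_Y:
  U = ∅: f^{-1}(U) = ∅ ∈ τ_X ✓.
  U = {81}: f^{-1}(U) = {F} ∈ τ_X ✓.
  U = {83}: f^{-1}(U) = {E} ∉ τ_X ✗.
  U = {81, 83}: f^{-1}(U) = {E, F} ∈ τ_X ✓.
  U = {81, 82, 83}: f^{-1}(U) = {E, F} ∈ τ_X ✓.
Found U = {83} with f^{-1}(U) = {E} not in τ_X. Therefore f is NOT continuous.


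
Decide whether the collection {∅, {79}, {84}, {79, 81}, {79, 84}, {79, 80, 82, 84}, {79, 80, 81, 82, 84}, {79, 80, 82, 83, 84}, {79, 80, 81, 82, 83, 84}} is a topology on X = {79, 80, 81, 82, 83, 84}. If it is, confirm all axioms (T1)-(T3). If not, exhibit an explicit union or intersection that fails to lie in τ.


τ is NOT a topology on X.

Axiom (T1): ∅ ∈ τ? Yes; X ∈ τ? Yes.
Axiom (T2/T3): check pairwise unions and intersections of members of τ.
Counterexample for (T2): {84} ∪ {79, 81} = {79, 81, 84} ∉ τ. Therefore τ is NOT a topology.


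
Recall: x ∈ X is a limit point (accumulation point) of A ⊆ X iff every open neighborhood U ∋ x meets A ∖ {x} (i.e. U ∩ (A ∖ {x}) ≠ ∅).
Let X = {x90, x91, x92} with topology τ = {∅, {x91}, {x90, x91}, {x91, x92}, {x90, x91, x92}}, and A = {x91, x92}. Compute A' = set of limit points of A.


A' = {x90, x92}

For each x ∈ X, list the open sets U ∈ τ with x ∈ U, then check whether U ∩ (A ∖ {x}) ≠ ∅ for every such U.
  x = x90: opens ∋ x are {x90, x91}, {x90, x91, x92}; each meets A ∖ {x90}, so x IS a limit point.
  x = x91: open {x91} ∋ x has {x91} ∩ (A ∖ {x91}) = ∅, so x is NOT a limit point.
  x = x92: opens ∋ x are {x91, x92}, {x90, x91, x92}; each meets A ∖ {x92}, so x IS a limit point.
Collecting: A' = {x90, x92}.


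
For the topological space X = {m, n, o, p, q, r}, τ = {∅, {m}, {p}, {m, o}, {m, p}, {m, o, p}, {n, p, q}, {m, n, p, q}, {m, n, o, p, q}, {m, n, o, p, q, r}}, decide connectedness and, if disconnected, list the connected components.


(X, τ) is connected.

Find clopen sets (U ∈ τ with X ∖ U ∈ τ):
  U = ∅, X ∖ U = {m, n, o, p, q, r} — both open, so U is clopen.
  U = {m, n, o, p, q, r}, X ∖ U = ∅ — both open, so U is clopen.
Only trivial clopens (∅ and X) exist, so (X, τ) is connected.
Compute connected components by grouping points that agree on all clopens:
  component: {m, n, o, p, q, r}


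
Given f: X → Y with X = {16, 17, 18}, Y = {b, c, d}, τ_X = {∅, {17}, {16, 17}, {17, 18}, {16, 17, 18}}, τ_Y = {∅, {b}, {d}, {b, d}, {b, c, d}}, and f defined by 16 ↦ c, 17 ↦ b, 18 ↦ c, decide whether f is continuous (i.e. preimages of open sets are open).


f IS continuous.

Compute f^{-1}(U) for each U ∈ τ_Y:
  U = ∅: f^{-1}(U) = ∅ ∈ τ_X ✓.
  U = {b}: f^{-1}(U) = {17} ∈ τ_X ✓.
  U = {d}: f^{-1}(U) = ∅ ∈ τ_X ✓.
  U = {b, d}: f^{-1}(U) = {17} ∈ τ_X ✓.
  U = {b, c, d}: f^{-1}(U) = {16, 17, 18} ∈ τ_X ✓.
Every preimage lies in τ_X, so f IS continuous.


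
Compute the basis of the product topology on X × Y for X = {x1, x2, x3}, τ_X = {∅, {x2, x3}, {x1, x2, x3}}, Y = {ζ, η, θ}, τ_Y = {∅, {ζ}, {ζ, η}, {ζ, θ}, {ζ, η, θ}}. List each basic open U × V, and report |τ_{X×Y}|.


Basis B = {∅ × ∅, {x2, x3} × {ζ}, {x1, x2, x3} × {ζ}, {x2, x3} × {ζ, η}, {x2, x3} × {ζ, θ}, {x1, x2, x3} × {ζ, η}, {x1, x2, x3} × {ζ, θ}, {x2, x3} × {ζ, η, θ}, {x1, x2, x3} × {ζ, η, θ}}; |τ_{X×Y}| = 14.

Enumerate products U × V with U ∈ τ_X, V ∈ τ_Y (deduplicated):
  ∅ × ∅ = {} (∅)
  {x2, x3} × {ζ} = {(x2,ζ), (x3,ζ)}
  {x1, x2, x3} × {ζ} = {(x1,ζ), (x2,ζ), (x3,ζ)}
  {x2, x3} × {ζ, η} = {(x2,ζ), (x2,η), (x3,ζ), (x3,η)}
  {x2, x3} × {ζ, θ} = {(x2,ζ), (x2,θ), (x3,ζ), (x3,θ)}
  {x1, x2, x3} × {ζ, η} = {(x1,ζ), (x1,η), (x2,ζ), (x2,η), (x3,ζ), (x3,η)}
  {x1, x2, x3} × {ζ, θ} = {(x1,ζ), (x1,θ), (x2,ζ), (x2,θ), (x3,ζ), (x3,θ)}
  {x2, x3} × {ζ, η, θ} = {(x2,ζ), (x2,η), (x2,θ), (x3,ζ), (x3,η), (x3,θ)}
  {x1, x2, x3} × {ζ, η, θ} = {(x1,ζ), (x1,η), (x1,θ), (x2,ζ), (x2,η), (x2,θ), (x3,ζ), (x3,η), (x3,θ)}
These 9 distinct sets form the basis B.
Close under arbitrary unions to get τ_{X×Y}; counting gives |τ_{X×Y}| = 14.


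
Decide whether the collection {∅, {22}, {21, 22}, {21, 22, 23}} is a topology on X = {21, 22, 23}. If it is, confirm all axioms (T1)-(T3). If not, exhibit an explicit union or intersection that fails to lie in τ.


τ IS a topology on X.

Axiom (T1): ∅ ∈ τ? Yes; X ∈ τ? Yes.
Axiom (T2/T3): check pairwise unions and intersections of members of τ.
All pairwise intersections and unions checked — each lies in τ. Therefore τ satisfies (T1), (T2), (T3): it IS a topology on X.


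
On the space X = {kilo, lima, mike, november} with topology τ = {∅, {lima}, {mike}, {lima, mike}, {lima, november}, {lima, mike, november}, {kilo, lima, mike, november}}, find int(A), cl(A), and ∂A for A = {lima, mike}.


int(A) = {lima, mike}, cl(A) = {kilo, lima, mike, november}, ∂A = {kilo, november}.

Closed sets in (X, τ) are complements of opens:
  closed(X, τ) = {∅, {kilo}, {kilo, mike}, {kilo, november}, {kilo, lima, november}, {kilo, mike, november}, {kilo, lima, mike, november}}.
int(A) = ⋃ {U ∈ τ : U ⊆ A}. Opens contained in A: ∅, {lima}, {mike}, {lima, mike}.
Taking the union of these: int(A) = {lima, mike}.
cl(A) = ⋂ {C closed : A ⊆ C}. Closed sets containing A: {kilo, lima, mike, november}.
Intersecting these: cl(A) = {kilo, lima, mike, november}.
∂A = cl(A) ∖ int(A) = {kilo, lima, mike, november} ∖ {lima, mike} = {kilo, november}.


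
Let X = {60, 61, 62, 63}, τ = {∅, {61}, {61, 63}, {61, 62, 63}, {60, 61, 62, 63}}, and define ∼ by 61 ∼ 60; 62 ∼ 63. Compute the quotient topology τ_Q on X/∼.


X/∼ = {[60=61], [62=63]}; |τ_Q| = 2.

Equivalence classes: [60=61], [62=63].
Quotient map π: X → X/∼ sends 60 ↦ [60=61], 61 ↦ [60=61], 62 ↦ [62=63], 63 ↦ [62=63].
For each subset V ⊆ X/∼, compute π^{-1}(V) ⊆ X and check whether π^{-1}(V) ∈ τ. V is open in τ_Q iff π^{-1}(V) ∈ τ.
  V = {}: π^{-1}(V) = ∅ ∈ τ ✓.
  V = {[60=61]}: π^{-1}(V) = {60, 61} ∉ τ ✗.
  V = {[62=63]}: π^{-1}(V) = {62, 63} ∉ τ ✗.
  V = {[60=61], [62=63]}: π^{-1}(V) = {60, 61, 62, 63} ∈ τ ✓.
Open sets in the quotient: τ_Q = {{}, {[60=61], [62=63]}} (2 elements).


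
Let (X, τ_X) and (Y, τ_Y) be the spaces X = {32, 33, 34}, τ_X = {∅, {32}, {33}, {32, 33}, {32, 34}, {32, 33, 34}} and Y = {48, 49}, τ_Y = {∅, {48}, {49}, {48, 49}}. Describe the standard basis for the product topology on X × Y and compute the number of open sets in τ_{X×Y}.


Basis B = {∅ × ∅, {32} × {48}, {32} × {49}, {33} × {48}, {33} × {49}, {32} × {48, 49}, {32, 33} × {48}, {32, 34} × {48}, {32, 33} × {49}, {32, 34} × {49}, {33} × {48, 49}, {32, 33, 34} × {48}, {32, 33, 34} × {49}, {32, 33} × {48, 49}, {32, 34} × {48, 49}, {32, 33, 34} × {48, 49}}; |τ_{X×Y}| = 36.

Enumerate products U × V with U ∈ τ_X, V ∈ τ_Y (deduplicated):
  ∅ × ∅ = {} (∅)
  {32} × {48} = {(32,48)}
  {32} × {49} = {(32,49)}
  {33} × {48} = {(33,48)}
  {33} × {49} = {(33,49)}
  {32} × {48, 49} = {(32,48), (32,49)}
  {32, 33} × {48} = {(32,48), (33,48)}
  {32, 34} × {48} = {(32,48), (34,48)}
  {32, 33} × {49} = {(32,49), (33,49)}
  {32, 34} × {49} = {(32,49), (34,49)}
  {33} × {48, 49} = {(33,48), (33,49)}
  {32, 33, 34} × {48} = {(32,48), (33,48), (34,48)}
  {32, 33, 34} × {49} = {(32,49), (33,49), (34,49)}
  {32, 33} × {48, 49} = {(32,48), (32,49), (33,48), (33,49)}
  {32, 34} × {48, 49} = {(32,48), (32,49), (34,48), (34,49)}
  {32, 33, 34} × {48, 49} = {(32,48), (32,49), (33,48), (33,49), (34,48), (34,49)}
These 16 distinct sets form the basis B.
Close under arbitrary unions to get τ_{X×Y}; counting gives |τ_{X×Y}| = 36.


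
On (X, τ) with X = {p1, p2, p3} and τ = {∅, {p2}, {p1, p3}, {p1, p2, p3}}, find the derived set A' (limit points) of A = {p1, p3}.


A' = {p1, p3}

For each x ∈ X, list the open sets U ∈ τ with x ∈ U, then check whether U ∩ (A ∖ {x}) ≠ ∅ for every such U.
  x = p1: opens ∋ x are {p1, p3}, {p1, p2, p3}; each meets A ∖ {p1}, so x IS a limit point.
  x = p2: open {p2} ∋ x has {p2} ∩ (A ∖ {p2}) = ∅, so x is NOT a limit point.
  x = p3: opens ∋ x are {p1, p3}, {p1, p2, p3}; each meets A ∖ {p3}, so x IS a limit point.
Collecting: A' = {p1, p3}.


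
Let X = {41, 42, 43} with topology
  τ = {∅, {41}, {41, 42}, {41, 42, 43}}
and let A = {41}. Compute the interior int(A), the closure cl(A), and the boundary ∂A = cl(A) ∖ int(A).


int(A) = {41}, cl(A) = {41, 42, 43}, ∂A = {42, 43}.

Closed sets in (X, τ) are complements of opens:
  closed(X, τ) = {∅, {43}, {42, 43}, {41, 42, 43}}.
int(A) = ⋃ {U ∈ τ : U ⊆ A}. Opens contained in A: ∅, {41}.
Taking the union of these: int(A) = {41}.
cl(A) = ⋂ {C closed : A ⊆ C}. Closed sets containing A: {41, 42, 43}.
Intersecting these: cl(A) = {41, 42, 43}.
∂A = cl(A) ∖ int(A) = {41, 42, 43} ∖ {41} = {42, 43}.


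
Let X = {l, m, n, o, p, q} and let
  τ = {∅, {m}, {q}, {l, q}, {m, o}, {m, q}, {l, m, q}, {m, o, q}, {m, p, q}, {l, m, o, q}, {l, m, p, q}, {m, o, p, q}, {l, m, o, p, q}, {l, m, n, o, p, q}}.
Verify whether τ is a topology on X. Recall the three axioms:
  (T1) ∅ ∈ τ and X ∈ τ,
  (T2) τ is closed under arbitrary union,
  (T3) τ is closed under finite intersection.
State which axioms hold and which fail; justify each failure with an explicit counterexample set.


τ IS a topology on X.

Axiom (T1): ∅ ∈ τ? Yes; X ∈ τ? Yes.
Axiom (T2/T3): check pairwise unions and intersections of members of τ.
All pairwise intersections and unions checked — each lies in τ. Therefore τ satisfies (T1), (T2), (T3): it IS a topology on X.


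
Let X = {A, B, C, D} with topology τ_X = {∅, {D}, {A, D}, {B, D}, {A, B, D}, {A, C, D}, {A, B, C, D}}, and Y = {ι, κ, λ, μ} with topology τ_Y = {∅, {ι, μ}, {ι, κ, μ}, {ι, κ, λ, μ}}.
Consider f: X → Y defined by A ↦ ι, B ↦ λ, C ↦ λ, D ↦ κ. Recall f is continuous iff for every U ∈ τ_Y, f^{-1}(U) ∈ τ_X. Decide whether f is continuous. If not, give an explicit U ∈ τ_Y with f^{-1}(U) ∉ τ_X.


f is NOT continuous.

Compute f^{-1}(U) for each U ∈ τ_Y:
  U = ∅: f^{-1}(U) = ∅ ∈ τ_X ✓.
  U = {ι, μ}: f^{-1}(U) = {A} ∉ τ_X ✗.
  U = {ι, κ, μ}: f^{-1}(U) = {A, D} ∈ τ_X ✓.
  U = {ι, κ, λ, μ}: f^{-1}(U) = {A, B, C, D} ∈ τ_X ✓.
Found U = {ι, μ} with f^{-1}(U) = {A} not in τ_X. Therefore f is NOT continuous.


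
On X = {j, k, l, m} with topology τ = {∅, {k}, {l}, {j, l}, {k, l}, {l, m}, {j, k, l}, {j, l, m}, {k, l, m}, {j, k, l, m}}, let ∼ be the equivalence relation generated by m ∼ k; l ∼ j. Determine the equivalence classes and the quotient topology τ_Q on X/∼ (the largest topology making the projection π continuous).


X/∼ = {[j=l], [k=m]}; |τ_Q| = 3.

Equivalence classes: [j=l], [k=m].
Quotient map π: X → X/∼ sends j ↦ [j=l], k ↦ [k=m], l ↦ [j=l], m ↦ [k=m].
For each subset V ⊆ X/∼, compute π^{-1}(V) ⊆ X and check whether π^{-1}(V) ∈ τ. V is open in τ_Q iff π^{-1}(V) ∈ τ.
  V = {}: π^{-1}(V) = ∅ ∈ τ ✓.
  V = {[j=l]}: π^{-1}(V) = {j, l} ∈ τ ✓.
  V = {[k=m]}: π^{-1}(V) = {k, m} ∉ τ ✗.
  V = {[j=l], [k=m]}: π^{-1}(V) = {j, k, l, m} ∈ τ ✓.
Open sets in the quotient: τ_Q = {{}, {[j=l]}, {[j=l], [k=m]}} (3 elements).


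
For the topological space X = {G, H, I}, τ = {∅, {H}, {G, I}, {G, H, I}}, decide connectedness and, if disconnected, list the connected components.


(X, τ) is disconnected; components = [{H}, {G, I}].

Find clopen sets (U ∈ τ with X ∖ U ∈ τ):
  U = ∅, X ∖ U = {G, H, I} — both open, so U is clopen.
  U = {H}, X ∖ U = {G, I} — both open, so U is clopen.
  U = {G, I}, X ∖ U = {H} — both open, so U is clopen.
  U = {G, H, I}, X ∖ U = ∅ — both open, so U is clopen.
Nontrivial clopen(s) exist: e.g. {H}. So (X, τ) is disconnected.
Compute connected components by grouping points that agree on all clopens:
  component: {H}
  component: {G, I}


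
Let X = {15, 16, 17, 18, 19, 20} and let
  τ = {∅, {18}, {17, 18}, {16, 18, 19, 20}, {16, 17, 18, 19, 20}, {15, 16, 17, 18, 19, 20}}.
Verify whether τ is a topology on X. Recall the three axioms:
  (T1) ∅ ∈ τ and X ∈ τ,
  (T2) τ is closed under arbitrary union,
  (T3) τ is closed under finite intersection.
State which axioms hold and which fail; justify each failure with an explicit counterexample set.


τ IS a topology on X.

Axiom (T1): ∅ ∈ τ? Yes; X ∈ τ? Yes.
Axiom (T2/T3): check pairwise unions and intersections of members of τ.
All pairwise intersections and unions checked — each lies in τ. Therefore τ satisfies (T1), (T2), (T3): it IS a topology on X.


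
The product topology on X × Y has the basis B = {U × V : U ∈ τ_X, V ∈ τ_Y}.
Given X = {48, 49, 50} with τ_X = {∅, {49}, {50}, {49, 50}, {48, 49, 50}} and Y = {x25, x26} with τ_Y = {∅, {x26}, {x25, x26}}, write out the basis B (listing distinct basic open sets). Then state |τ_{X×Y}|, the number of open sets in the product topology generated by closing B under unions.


Basis B = {∅ × ∅, {49} × {x26}, {50} × {x26}, {49} × {x25, x26}, {49, 50} × {x26}, {50} × {x25, x26}, {48, 49, 50} × {x26}, {49, 50} × {x25, x26}, {48, 49, 50} × {x25, x26}}; |τ_{X×Y}| = 14.

Enumerate products U × V with U ∈ τ_X, V ∈ τ_Y (deduplicated):
  ∅ × ∅ = {} (∅)
  {49} × {x26} = {(49,x26)}
  {50} × {x26} = {(50,x26)}
  {49} × {x25, x26} = {(49,x25), (49,x26)}
  {49, 50} × {x26} = {(49,x26), (50,x26)}
  {50} × {x25, x26} = {(50,x25), (50,x26)}
  {48, 49, 50} × {x26} = {(48,x26), (49,x26), (50,x26)}
  {49, 50} × {x25, x26} = {(49,x25), (49,x26), (50,x25), (50,x26)}
  {48, 49, 50} × {x25, x26} = {(48,x25), (48,x26), (49,x25), (49,x26), (50,x25), (50,x26)}
These 9 distinct sets form the basis B.
Close under arbitrary unions to get τ_{X×Y}; counting gives |τ_{X×Y}| = 14.


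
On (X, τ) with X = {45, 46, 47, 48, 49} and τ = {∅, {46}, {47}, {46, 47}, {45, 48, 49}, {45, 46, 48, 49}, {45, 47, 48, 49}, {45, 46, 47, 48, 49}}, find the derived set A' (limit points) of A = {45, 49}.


A' = {45, 48, 49}

For each x ∈ X, list the open sets U ∈ τ with x ∈ U, then check whether U ∩ (A ∖ {x}) ≠ ∅ for every such U.
  x = 45: opens ∋ x are {45, 48, 49}, {45, 46, 48, 49}, {45, 47, 48, 49}, {45, 46, 47, 48, 49}; each meets A ∖ {45}, so x IS a limit point.
  x = 46: open {46} ∋ x has {46} ∩ (A ∖ {46}) = ∅, so x is NOT a limit point.
  x = 47: open {47} ∋ x has {47} ∩ (A ∖ {47}) = ∅, so x is NOT a limit point.
  x = 48: opens ∋ x are {45, 48, 49}, {45, 46, 48, 49}, {45, 47, 48, 49}, {45, 46, 47, 48, 49}; each meets A ∖ {48}, so x IS a limit point.
  x = 49: opens ∋ x are {45, 48, 49}, {45, 46, 48, 49}, {45, 47, 48, 49}, {45, 46, 47, 48, 49}; each meets A ∖ {49}, so x IS a limit point.
Collecting: A' = {45, 48, 49}.


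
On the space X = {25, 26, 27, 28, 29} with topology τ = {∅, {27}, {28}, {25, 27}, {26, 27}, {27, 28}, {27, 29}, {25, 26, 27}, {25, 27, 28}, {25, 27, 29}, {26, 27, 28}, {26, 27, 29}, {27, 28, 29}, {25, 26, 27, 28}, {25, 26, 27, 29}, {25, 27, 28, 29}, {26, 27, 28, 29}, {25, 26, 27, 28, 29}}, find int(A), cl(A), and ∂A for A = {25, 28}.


int(A) = {28}, cl(A) = {25, 28}, ∂A = {25}.

Closed sets in (X, τ) are complements of opens:
  closed(X, τ) = {∅, {25}, {26}, {28}, {29}, {25, 26}, {25, 28}, {25, 29}, {26, 28}, {26, 29}, {28, 29}, {25, 26, 28}, {25, 26, 29}, {25, 28, 29}, {26, 28, 29}, {25, 26, 27, 29}, {25, 26, 28, 29}, {25, 26, 27, 28, 29}}.
int(A) = ⋃ {U ∈ τ : U ⊆ A}. Opens contained in A: ∅, {28}.
Taking the union of these: int(A) = {28}.
cl(A) = ⋂ {C closed : A ⊆ C}. Closed sets containing A: {25, 28}, {25, 26, 28}, {25, 28, 29}, {25, 26, 28, 29}, {25, 26, 27, 28, 29}.
Intersecting these: cl(A) = {25, 28}.
∂A = cl(A) ∖ int(A) = {25, 28} ∖ {28} = {25}.


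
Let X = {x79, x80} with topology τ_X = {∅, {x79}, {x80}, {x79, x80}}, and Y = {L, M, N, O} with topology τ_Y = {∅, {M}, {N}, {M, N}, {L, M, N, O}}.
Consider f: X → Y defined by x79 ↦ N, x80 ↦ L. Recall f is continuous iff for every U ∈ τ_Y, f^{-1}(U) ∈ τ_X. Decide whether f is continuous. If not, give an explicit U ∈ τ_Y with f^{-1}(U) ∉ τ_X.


f IS continuous.

Compute f^{-1}(U) for each U ∈ τ_Y:
  U = ∅: f^{-1}(U) = ∅ ∈ τ_X ✓.
  U = {M}: f^{-1}(U) = ∅ ∈ τ_X ✓.
  U = {N}: f^{-1}(U) = {x79} ∈ τ_X ✓.
  U = {M, N}: f^{-1}(U) = {x79} ∈ τ_X ✓.
  U = {L, M, N, O}: f^{-1}(U) = {x79, x80} ∈ τ_X ✓.
Every preimage lies in τ_X, so f IS continuous.


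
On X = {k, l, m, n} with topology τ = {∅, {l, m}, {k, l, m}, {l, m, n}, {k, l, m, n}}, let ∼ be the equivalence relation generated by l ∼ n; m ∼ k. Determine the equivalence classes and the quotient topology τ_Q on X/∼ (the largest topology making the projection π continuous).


X/∼ = {[k=m], [l=n]}; |τ_Q| = 2.

Equivalence classes: [k=m], [l=n].
Quotient map π: X → X/∼ sends k ↦ [k=m], l ↦ [l=n], m ↦ [k=m], n ↦ [l=n].
For each subset V ⊆ X/∼, compute π^{-1}(V) ⊆ X and check whether π^{-1}(V) ∈ τ. V is open in τ_Q iff π^{-1}(V) ∈ τ.
  V = {}: π^{-1}(V) = ∅ ∈ τ ✓.
  V = {[k=m]}: π^{-1}(V) = {k, m} ∉ τ ✗.
  V = {[l=n]}: π^{-1}(V) = {l, n} ∉ τ ✗.
  V = {[k=m], [l=n]}: π^{-1}(V) = {k, l, m, n} ∈ τ ✓.
Open sets in the quotient: τ_Q = {{}, {[k=m], [l=n]}} (2 elements).


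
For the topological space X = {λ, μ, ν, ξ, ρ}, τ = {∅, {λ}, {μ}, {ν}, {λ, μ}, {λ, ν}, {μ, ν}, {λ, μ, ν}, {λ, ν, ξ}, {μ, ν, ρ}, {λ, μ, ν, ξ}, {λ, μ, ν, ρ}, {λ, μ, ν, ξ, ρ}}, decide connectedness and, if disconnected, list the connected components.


(X, τ) is connected.

Find clopen sets (U ∈ τ with X ∖ U ∈ τ):
  U = ∅, X ∖ U = {λ, μ, ν, ξ, ρ} — both open, so U is clopen.
  U = {λ, μ, ν, ξ, ρ}, X ∖ U = ∅ — both open, so U is clopen.
Only trivial clopens (∅ and X) exist, so (X, τ) is connected.
Compute connected components by grouping points that agree on all clopens:
  component: {λ, μ, ν, ξ, ρ}


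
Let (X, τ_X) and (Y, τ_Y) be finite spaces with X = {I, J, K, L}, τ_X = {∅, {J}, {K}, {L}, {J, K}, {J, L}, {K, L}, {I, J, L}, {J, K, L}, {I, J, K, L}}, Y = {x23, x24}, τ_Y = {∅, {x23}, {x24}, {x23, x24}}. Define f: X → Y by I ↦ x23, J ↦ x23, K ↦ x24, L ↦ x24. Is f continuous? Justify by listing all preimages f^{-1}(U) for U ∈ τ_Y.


f is NOT continuous.

Compute f^{-1}(U) for each U ∈ τ_Y:
  U = ∅: f^{-1}(U) = ∅ ∈ τ_X ✓.
  U = {x23}: f^{-1}(U) = {I, J} ∉ τ_X ✗.
  U = {x24}: f^{-1}(U) = {K, L} ∈ τ_X ✓.
  U = {x23, x24}: f^{-1}(U) = {I, J, K, L} ∈ τ_X ✓.
Found U = {x23} with f^{-1}(U) = {I, J} not in τ_X. Therefore f is NOT continuous.


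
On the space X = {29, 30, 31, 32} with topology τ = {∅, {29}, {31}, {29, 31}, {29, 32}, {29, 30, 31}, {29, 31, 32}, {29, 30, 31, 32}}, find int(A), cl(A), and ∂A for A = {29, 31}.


int(A) = {29, 31}, cl(A) = {29, 30, 31, 32}, ∂A = {30, 32}.

Closed sets in (X, τ) are complements of opens:
  closed(X, τ) = {∅, {30}, {32}, {30, 31}, {30, 32}, {29, 30, 32}, {30, 31, 32}, {29, 30, 31, 32}}.
int(A) = ⋃ {U ∈ τ : U ⊆ A}. Opens contained in A: ∅, {29}, {31}, {29, 31}.
Taking the union of these: int(A) = {29, 31}.
cl(A) = ⋂ {C closed : A ⊆ C}. Closed sets containing A: {29, 30, 31, 32}.
Intersecting these: cl(A) = {29, 30, 31, 32}.
∂A = cl(A) ∖ int(A) = {29, 30, 31, 32} ∖ {29, 31} = {30, 32}.


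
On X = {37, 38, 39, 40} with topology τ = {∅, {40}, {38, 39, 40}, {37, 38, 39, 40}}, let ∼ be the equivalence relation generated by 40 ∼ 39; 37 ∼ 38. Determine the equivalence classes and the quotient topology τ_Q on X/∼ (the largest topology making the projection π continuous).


X/∼ = {[37=38], [39=40]}; |τ_Q| = 2.

Equivalence classes: [37=38], [39=40].
Quotient map π: X → X/∼ sends 37 ↦ [37=38], 38 ↦ [37=38], 39 ↦ [39=40], 40 ↦ [39=40].
For each subset V ⊆ X/∼, compute π^{-1}(V) ⊆ X and check whether π^{-1}(V) ∈ τ. V is open in τ_Q iff π^{-1}(V) ∈ τ.
  V = {}: π^{-1}(V) = ∅ ∈ τ ✓.
  V = {[37=38]}: π^{-1}(V) = {37, 38} ∉ τ ✗.
  V = {[39=40]}: π^{-1}(V) = {39, 40} ∉ τ ✗.
  V = {[37=38], [39=40]}: π^{-1}(V) = {37, 38, 39, 40} ∈ τ ✓.
Open sets in the quotient: τ_Q = {{}, {[37=38], [39=40]}} (2 elements).


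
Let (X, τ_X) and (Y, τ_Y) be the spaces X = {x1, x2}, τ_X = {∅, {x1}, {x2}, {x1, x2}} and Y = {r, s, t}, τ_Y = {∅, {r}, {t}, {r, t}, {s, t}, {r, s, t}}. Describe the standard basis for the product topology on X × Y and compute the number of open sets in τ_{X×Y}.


Basis B = {∅ × ∅, {x1} × {r}, {x1} × {t}, {x2} × {r}, {x2} × {t}, {x1} × {r, t}, {x1, x2} × {r}, {x1} × {s, t}, {x1, x2} × {t}, {x2} × {r, t}, {x2} × {s, t}, {x1} × {r, s, t}, {x2} × {r, s, t}, {x1, x2} × {r, t}, {x1, x2} × {s, t}, {x1, x2} × {r, s, t}}; |τ_{X×Y}| = 36.

Enumerate products U × V with U ∈ τ_X, V ∈ τ_Y (deduplicated):
  ∅ × ∅ = {} (∅)
  {x1} × {r} = {(x1,r)}
  {x1} × {t} = {(x1,t)}
  {x2} × {r} = {(x2,r)}
  {x2} × {t} = {(x2,t)}
  {x1} × {r, t} = {(x1,r), (x1,t)}
  {x1, x2} × {r} = {(x1,r), (x2,r)}
  {x1} × {s, t} = {(x1,s), (x1,t)}
  {x1, x2} × {t} = {(x1,t), (x2,t)}
  {x2} × {r, t} = {(x2,r), (x2,t)}
  {x2} × {s, t} = {(x2,s), (x2,t)}
  {x1} × {r, s, t} = {(x1,r), (x1,s), (x1,t)}
  {x2} × {r, s, t} = {(x2,r), (x2,s), (x2,t)}
  {x1, x2} × {r, t} = {(x1,r), (x1,t), (x2,r), (x2,t)}
  {x1, x2} × {s, t} = {(x1,s), (x1,t), (x2,s), (x2,t)}
  {x1, x2} × {r, s, t} = {(x1,r), (x1,s), (x1,t), (x2,r), (x2,s), (x2,t)}
These 16 distinct sets form the basis B.
Close under arbitrary unions to get τ_{X×Y}; counting gives |τ_{X×Y}| = 36.


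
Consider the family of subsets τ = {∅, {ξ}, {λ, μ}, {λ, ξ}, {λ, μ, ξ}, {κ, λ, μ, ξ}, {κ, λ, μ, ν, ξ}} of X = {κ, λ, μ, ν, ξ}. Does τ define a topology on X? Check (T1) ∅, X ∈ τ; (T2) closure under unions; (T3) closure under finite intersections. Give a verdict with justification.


τ is NOT a topology on X.

Axiom (T1): ∅ ∈ τ? Yes; X ∈ τ? Yes.
Axiom (T2/T3): check pairwise unions and intersections of members of τ.
Counterexample for (T3): {λ, μ} ∩ {λ, ξ} = {λ} ∉ τ. Therefore τ is NOT a topology.


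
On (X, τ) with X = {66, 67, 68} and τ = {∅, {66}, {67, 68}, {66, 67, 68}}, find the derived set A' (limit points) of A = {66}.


A' = ∅

For each x ∈ X, list the open sets U ∈ τ with x ∈ U, then check whether U ∩ (A ∖ {x}) ≠ ∅ for every such U.
  x = 66: open {66} ∋ x has {66} ∩ (A ∖ {66}) = ∅, so x is NOT a limit point.
  x = 67: open {67, 68} ∋ x has {67, 68} ∩ (A ∖ {67}) = ∅, so x is NOT a limit point.
  x = 68: open {67, 68} ∋ x has {67, 68} ∩ (A ∖ {68}) = ∅, so x is NOT a limit point.
Collecting: A' = ∅.


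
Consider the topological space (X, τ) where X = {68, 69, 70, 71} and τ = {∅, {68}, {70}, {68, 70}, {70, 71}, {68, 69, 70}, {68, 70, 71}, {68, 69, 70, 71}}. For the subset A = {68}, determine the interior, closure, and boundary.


int(A) = {68}, cl(A) = {68, 69}, ∂A = {69}.

Closed sets in (X, τ) are complements of opens:
  closed(X, τ) = {∅, {69}, {71}, {68, 69}, {69, 71}, {68, 69, 71}, {69, 70, 71}, {68, 69, 70, 71}}.
int(A) = ⋃ {U ∈ τ : U ⊆ A}. Opens contained in A: ∅, {68}.
Taking the union of these: int(A) = {68}.
cl(A) = ⋂ {C closed : A ⊆ C}. Closed sets containing A: {68, 69}, {68, 69, 71}, {68, 69, 70, 71}.
Intersecting these: cl(A) = {68, 69}.
∂A = cl(A) ∖ int(A) = {68, 69} ∖ {68} = {69}.


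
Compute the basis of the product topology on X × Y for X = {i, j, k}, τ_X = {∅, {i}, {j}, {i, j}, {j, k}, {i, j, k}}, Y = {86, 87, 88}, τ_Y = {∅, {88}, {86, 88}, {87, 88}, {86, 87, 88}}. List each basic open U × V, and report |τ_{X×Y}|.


Basis B = {∅ × ∅, {i} × {88}, {j} × {88}, {i} × {86, 88}, {i} × {87, 88}, {i, j} × {88}, {j} × {86, 88}, {j} × {87, 88}, {j, k} × {88}, {i} × {86, 87, 88}, {i, j, k} × {88}, {j} × {86, 87, 88}, {i, j} × {86, 88}, {i, j} × {87, 88}, {j, k} × {86, 88}, {j, k} × {87, 88}, {i, j} × {86, 87, 88}, {i, j, k} × {86, 88}, {i, j, k} × {87, 88}, {j, k} × {86, 87, 88}, {i, j, k} × {86, 87, 88}}; |τ_{X×Y}| = 70.

Enumerate products U × V with U ∈ τ_X, V ∈ τ_Y (deduplicated):
  ∅ × ∅ = {} (∅)
  {i} × {88} = {(i,88)}
  {j} × {88} = {(j,88)}
  {i} × {86, 88} = {(i,86), (i,88)}
  {i} × {87, 88} = {(i,87), (i,88)}
  {i, j} × {88} = {(i,88), (j,88)}
  {j} × {86, 88} = {(j,86), (j,88)}
  {j} × {87, 88} = {(j,87), (j,88)}
  {j, k} × {88} = {(j,88), (k,88)}
  {i} × {86, 87, 88} = {(i,86), (i,87), (i,88)}
  {i, j, k} × {88} = {(i,88), (j,88), (k,88)}
  {j} × {86, 87, 88} = {(j,86), (j,87), (j,88)}
  {i, j} × {86, 88} = {(i,86), (i,88), (j,86), (j,88)}
  {i, j} × {87, 88} = {(i,87), (i,88), (j,87), (j,88)}
  {j, k} × {86, 88} = {(j,86), (j,88), (k,86), (k,88)}
  {j, k} × {87, 88} = {(j,87), (j,88), (k,87), (k,88)}
  {i, j} × {86, 87, 88} = {(i,86), (i,87), (i,88), (j,86), (j,87), (j,88)}
  {i, j, k} × {86, 88} = {(i,86), (i,88), (j,86), (j,88), (k,86), (k,88)}
  {i, j, k} × {87, 88} = {(i,87), (i,88), (j,87), (j,88), (k,87), (k,88)}
  {j, k} × {86, 87, 88} = {(j,86), (j,87), (j,88), (k,86), (k,87), (k,88)}
  {i, j, k} × {86, 87, 88} = {(i,86), (i,87), (i,88), (j,86), (j,87), (j,88), (k,86), (k,87), (k,88)}
These 21 distinct sets form the basis B.
Close under arbitrary unions to get τ_{X×Y}; counting gives |τ_{X×Y}| = 70.


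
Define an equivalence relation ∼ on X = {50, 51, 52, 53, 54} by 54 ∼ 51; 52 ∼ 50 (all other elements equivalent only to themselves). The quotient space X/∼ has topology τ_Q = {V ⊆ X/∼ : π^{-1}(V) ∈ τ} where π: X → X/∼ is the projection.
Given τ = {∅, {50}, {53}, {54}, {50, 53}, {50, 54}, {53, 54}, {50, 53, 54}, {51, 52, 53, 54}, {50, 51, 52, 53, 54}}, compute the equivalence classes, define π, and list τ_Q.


X/∼ = {[50=52], [51=54], [53]}; |τ_Q| = 3.

Equivalence classes: [50=52], [51=54], [53].
Quotient map π: X → X/∼ sends 50 ↦ [50=52], 51 ↦ [51=54], 52 ↦ [50=52], 53 ↦ [53], 54 ↦ [51=54].
For each subset V ⊆ X/∼, compute π^{-1}(V) ⊆ X and check whether π^{-1}(V) ∈ τ. V is open in τ_Q iff π^{-1}(V) ∈ τ.
  V = {}: π^{-1}(V) = ∅ ∈ τ ✓.
  V = {[50=52]}: π^{-1}(V) = {50, 52} ∉ τ ✗.
  V = {[51=54]}: π^{-1}(V) = {51, 54} ∉ τ ✗.
  V = {[50=52], [51=54]}: π^{-1}(V) = {50, 51, 52, 54} ∉ τ ✗.
  V = {[53]}: π^{-1}(V) = {53} ∈ τ ✓.
  V = {[50=52], [53]}: π^{-1}(V) = {50, 52, 53} ∉ τ ✗.
  V = {[51=54], [53]}: π^{-1}(V) = {51, 53, 54} ∉ τ ✗.
  V = {[50=52], [51=54], [53]}: π^{-1}(V) = {50, 51, 52, 53, 54} ∈ τ ✓.
Open sets in the quotient: τ_Q = {{}, {[53]}, {[50=52], [51=54], [53]}} (3 elements).


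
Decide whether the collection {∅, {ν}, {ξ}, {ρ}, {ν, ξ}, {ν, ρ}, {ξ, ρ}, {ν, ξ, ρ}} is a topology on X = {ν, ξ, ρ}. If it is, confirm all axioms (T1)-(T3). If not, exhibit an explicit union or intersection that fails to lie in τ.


τ IS a topology on X.

Axiom (T1): ∅ ∈ τ? Yes; X ∈ τ? Yes.
Axiom (T2/T3): check pairwise unions and intersections of members of τ.
All pairwise intersections and unions checked — each lies in τ. Therefore τ satisfies (T1), (T2), (T3): it IS a topology on X.


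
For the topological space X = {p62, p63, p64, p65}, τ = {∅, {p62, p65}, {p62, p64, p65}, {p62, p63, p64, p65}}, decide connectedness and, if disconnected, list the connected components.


(X, τ) is connected.

Find clopen sets (U ∈ τ with X ∖ U ∈ τ):
  U = ∅, X ∖ U = {p62, p63, p64, p65} — both open, so U is clopen.
  U = {p62, p63, p64, p65}, X ∖ U = ∅ — both open, so U is clopen.
Only trivial clopens (∅ and X) exist, so (X, τ) is connected.
Compute connected components by grouping points that agree on all clopens:
  component: {p62, p63, p64, p65}


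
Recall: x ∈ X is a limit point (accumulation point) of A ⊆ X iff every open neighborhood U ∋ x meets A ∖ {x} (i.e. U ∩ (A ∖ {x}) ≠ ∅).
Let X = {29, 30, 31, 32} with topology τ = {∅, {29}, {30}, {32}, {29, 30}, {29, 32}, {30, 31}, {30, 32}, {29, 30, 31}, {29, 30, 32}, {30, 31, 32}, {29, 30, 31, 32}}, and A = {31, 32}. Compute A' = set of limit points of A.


A' = ∅

For each x ∈ X, list the open sets U ∈ τ with x ∈ U, then check whether U ∩ (A ∖ {x}) ≠ ∅ for every such U.
  x = 29: open {29} ∋ x has {29} ∩ (A ∖ {29}) = ∅, so x is NOT a limit point.
  x = 30: open {30} ∋ x has {30} ∩ (A ∖ {30}) = ∅, so x is NOT a limit point.
  x = 31: open {30, 31} ∋ x has {30, 31} ∩ (A ∖ {31}) = ∅, so x is NOT a limit point.
  x = 32: open {32} ∋ x has {32} ∩ (A ∖ {32}) = ∅, so x is NOT a limit point.
Collecting: A' = ∅.


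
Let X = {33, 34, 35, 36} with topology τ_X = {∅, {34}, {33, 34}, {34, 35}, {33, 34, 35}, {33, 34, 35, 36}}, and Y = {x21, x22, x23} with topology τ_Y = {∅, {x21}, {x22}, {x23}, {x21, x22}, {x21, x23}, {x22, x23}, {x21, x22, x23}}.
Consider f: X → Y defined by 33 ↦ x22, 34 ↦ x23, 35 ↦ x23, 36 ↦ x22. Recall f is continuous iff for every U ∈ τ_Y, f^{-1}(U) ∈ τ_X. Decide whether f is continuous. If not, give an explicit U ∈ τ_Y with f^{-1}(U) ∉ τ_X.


f is NOT continuous.

Compute f^{-1}(U) for each U ∈ τ_Y:
  U = ∅: f^{-1}(U) = ∅ ∈ τ_X ✓.
  U = {x21}: f^{-1}(U) = ∅ ∈ τ_X ✓.
  U = {x22}: f^{-1}(U) = {33, 36} ∉ τ_X ✗.
  U = {x23}: f^{-1}(U) = {34, 35} ∈ τ_X ✓.
  U = {x21, x22}: f^{-1}(U) = {33, 36} ∉ τ_X ✗.
  U = {x21, x23}: f^{-1}(U) = {34, 35} ∈ τ_X ✓.
  U = {x22, x23}: f^{-1}(U) = {33, 34, 35, 36} ∈ τ_X ✓.
  U = {x21, x22, x23}: f^{-1}(U) = {33, 34, 35, 36} ∈ τ_X ✓.
Found U = {x22} with f^{-1}(U) = {33, 36} not in τ_X. Therefore f is NOT continuous.


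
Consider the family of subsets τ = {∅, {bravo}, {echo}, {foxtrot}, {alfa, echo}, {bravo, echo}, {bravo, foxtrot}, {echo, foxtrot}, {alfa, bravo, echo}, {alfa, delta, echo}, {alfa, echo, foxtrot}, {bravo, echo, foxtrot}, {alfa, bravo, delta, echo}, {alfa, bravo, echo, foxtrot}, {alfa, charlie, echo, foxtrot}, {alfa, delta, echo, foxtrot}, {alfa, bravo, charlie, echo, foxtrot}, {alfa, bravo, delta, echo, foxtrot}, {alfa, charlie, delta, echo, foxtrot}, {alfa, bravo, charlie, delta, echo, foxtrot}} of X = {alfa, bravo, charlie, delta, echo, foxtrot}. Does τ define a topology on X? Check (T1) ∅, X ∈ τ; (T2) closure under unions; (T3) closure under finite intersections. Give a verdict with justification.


τ IS a topology on X.

Axiom (T1): ∅ ∈ τ? Yes; X ∈ τ? Yes.
Axiom (T2/T3): check pairwise unions and intersections of members of τ.
All pairwise intersections and unions checked — each lies in τ. Therefore τ satisfies (T1), (T2), (T3): it IS a topology on X.


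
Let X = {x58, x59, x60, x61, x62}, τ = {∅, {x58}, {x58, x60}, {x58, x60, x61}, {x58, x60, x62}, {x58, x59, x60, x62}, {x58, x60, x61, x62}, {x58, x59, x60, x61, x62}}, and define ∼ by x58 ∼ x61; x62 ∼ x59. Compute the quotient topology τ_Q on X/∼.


X/∼ = {[x58=x61], [x59=x62], [x60]}; |τ_Q| = 3.

Equivalence classes: [x58=x61], [x59=x62], [x60].
Quotient map π: X → X/∼ sends x58 ↦ [x58=x61], x59 ↦ [x59=x62], x60 ↦ [x60], x61 ↦ [x58=x61], x62 ↦ [x59=x62].
For each subset V ⊆ X/∼, compute π^{-1}(V) ⊆ X and check whether π^{-1}(V) ∈ τ. V is open in τ_Q iff π^{-1}(V) ∈ τ.
  V = {}: π^{-1}(V) = ∅ ∈ τ ✓.
  V = {[x58=x61]}: π^{-1}(V) = {x58, x61} ∉ τ ✗.
  V = {[x59=x62]}: π^{-1}(V) = {x59, x62} ∉ τ ✗.
  V = {[x58=x61], [x59=x62]}: π^{-1}(V) = {x58, x59, x61, x62} ∉ τ ✗.
  V = {[x60]}: π^{-1}(V) = {x60} ∉ τ ✗.
  V = {[x58=x61], [x60]}: π^{-1}(V) = {x58, x60, x61} ∈ τ ✓.
  V = {[x59=x62], [x60]}: π^{-1}(V) = {x59, x60, x62} ∉ τ ✗.
  V = {[x58=x61], [x59=x62], [x60]}: π^{-1}(V) = {x58, x59, x60, x61, x62} ∈ τ ✓.
Open sets in the quotient: τ_Q = {{}, {[x58=x61], [x60]}, {[x58=x61], [x59=x62], [x60]}} (3 elements).


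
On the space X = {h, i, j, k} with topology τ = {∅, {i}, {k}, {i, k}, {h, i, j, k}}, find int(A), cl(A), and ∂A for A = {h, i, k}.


int(A) = {i, k}, cl(A) = {h, i, j, k}, ∂A = {h, j}.

Closed sets in (X, τ) are complements of opens:
  closed(X, τ) = {∅, {h, j}, {h, i, j}, {h, j, k}, {h, i, j, k}}.
int(A) = ⋃ {U ∈ τ : U ⊆ A}. Opens contained in A: ∅, {i}, {k}, {i, k}.
Taking the union of these: int(A) = {i, k}.
cl(A) = ⋂ {C closed : A ⊆ C}. Closed sets containing A: {h, i, j, k}.
Intersecting these: cl(A) = {h, i, j, k}.
∂A = cl(A) ∖ int(A) = {h, i, j, k} ∖ {i, k} = {h, j}.


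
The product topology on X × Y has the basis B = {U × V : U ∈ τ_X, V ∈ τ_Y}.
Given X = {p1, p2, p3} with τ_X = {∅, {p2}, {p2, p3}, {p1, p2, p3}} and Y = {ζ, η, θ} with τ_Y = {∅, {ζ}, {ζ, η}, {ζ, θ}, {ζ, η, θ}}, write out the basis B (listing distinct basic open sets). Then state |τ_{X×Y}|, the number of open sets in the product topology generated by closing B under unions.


Basis B = {∅ × ∅, {p2} × {ζ}, {p2} × {ζ, η}, {p2} × {ζ, θ}, {p2, p3} × {ζ}, {p1, p2, p3} × {ζ}, {p2} × {ζ, η, θ}, {p2, p3} × {ζ, η}, {p2, p3} × {ζ, θ}, {p1, p2, p3} × {ζ, η}, {p1, p2, p3} × {ζ, θ}, {p2, p3} × {ζ, η, θ}, {p1, p2, p3} × {ζ, η, θ}}; |τ_{X×Y}| = 30.

Enumerate products U × V with U ∈ τ_X, V ∈ τ_Y (deduplicated):
  ∅ × ∅ = {} (∅)
  {p2} × {ζ} = {(p2,ζ)}
  {p2} × {ζ, η} = {(p2,ζ), (p2,η)}
  {p2} × {ζ, θ} = {(p2,ζ), (p2,θ)}
  {p2, p3} × {ζ} = {(p2,ζ), (p3,ζ)}
  {p1, p2, p3} × {ζ} = {(p1,ζ), (p2,ζ), (p3,ζ)}
  {p2} × {ζ, η, θ} = {(p2,ζ), (p2,η), (p2,θ)}
  {p2, p3} × {ζ, η} = {(p2,ζ), (p2,η), (p3,ζ), (p3,η)}
  {p2, p3} × {ζ, θ} = {(p2,ζ), (p2,θ), (p3,ζ), (p3,θ)}
  {p1, p2, p3} × {ζ, η} = {(p1,ζ), (p1,η), (p2,ζ), (p2,η), (p3,ζ), (p3,η)}
  {p1, p2, p3} × {ζ, θ} = {(p1,ζ), (p1,θ), (p2,ζ), (p2,θ), (p3,ζ), (p3,θ)}
  {p2, p3} × {ζ, η, θ} = {(p2,ζ), (p2,η), (p2,θ), (p3,ζ), (p3,η), (p3,θ)}
  {p1, p2, p3} × {ζ, η, θ} = {(p1,ζ), (p1,η), (p1,θ), (p2,ζ), (p2,η), (p2,θ), (p3,ζ), (p3,η), (p3,θ)}
These 13 distinct sets form the basis B.
Close under arbitrary unions to get τ_{X×Y}; counting gives |τ_{X×Y}| = 30.


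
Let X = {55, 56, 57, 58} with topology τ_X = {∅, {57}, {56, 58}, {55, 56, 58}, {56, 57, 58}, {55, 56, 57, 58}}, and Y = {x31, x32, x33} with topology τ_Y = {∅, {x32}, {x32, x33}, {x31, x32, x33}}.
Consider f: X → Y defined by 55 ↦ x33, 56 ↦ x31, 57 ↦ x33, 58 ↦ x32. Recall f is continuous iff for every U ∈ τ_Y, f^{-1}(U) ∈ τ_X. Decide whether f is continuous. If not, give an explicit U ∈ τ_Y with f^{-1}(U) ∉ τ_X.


f is NOT continuous.

Compute f^{-1}(U) for each U ∈ τ_Y:
  U = ∅: f^{-1}(U) = ∅ ∈ τ_X ✓.
  U = {x32}: f^{-1}(U) = {58} ∉ τ_X ✗.
  U = {x32, x33}: f^{-1}(U) = {55, 57, 58} ∉ τ_X ✗.
  U = {x31, x32, x33}: f^{-1}(U) = {55, 56, 57, 58} ∈ τ_X ✓.
Found U = {x32} with f^{-1}(U) = {58} not in τ_X. Therefore f is NOT continuous.


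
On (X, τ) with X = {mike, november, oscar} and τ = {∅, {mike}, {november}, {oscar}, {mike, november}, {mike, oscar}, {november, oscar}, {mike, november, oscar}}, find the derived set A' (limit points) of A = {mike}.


A' = ∅

For each x ∈ X, list the open sets U ∈ τ with x ∈ U, then check whether U ∩ (A ∖ {x}) ≠ ∅ for every such U.
  x = mike: open {mike} ∋ x has {mike} ∩ (A ∖ {mike}) = ∅, so x is NOT a limit point.
  x = november: open {november} ∋ x has {november} ∩ (A ∖ {november}) = ∅, so x is NOT a limit point.
  x = oscar: open {oscar} ∋ x has {oscar} ∩ (A ∖ {oscar}) = ∅, so x is NOT a limit point.
Collecting: A' = ∅.


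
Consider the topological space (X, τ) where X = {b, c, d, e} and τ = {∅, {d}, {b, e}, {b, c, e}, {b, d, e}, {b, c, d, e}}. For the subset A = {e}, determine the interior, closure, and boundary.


int(A) = ∅, cl(A) = {b, c, e}, ∂A = {b, c, e}.

Closed sets in (X, τ) are complements of opens:
  closed(X, τ) = {∅, {c}, {d}, {c, d}, {b, c, e}, {b, c, d, e}}.
int(A) = ⋃ {U ∈ τ : U ⊆ A}. Opens contained in A: ∅.
Taking the union of these: int(A) = ∅.
cl(A) = ⋂ {C closed : A ⊆ C}. Closed sets containing A: {b, c, e}, {b, c, d, e}.
Intersecting these: cl(A) = {b, c, e}.
∂A = cl(A) ∖ int(A) = {b, c, e} ∖ ∅ = {b, c, e}.


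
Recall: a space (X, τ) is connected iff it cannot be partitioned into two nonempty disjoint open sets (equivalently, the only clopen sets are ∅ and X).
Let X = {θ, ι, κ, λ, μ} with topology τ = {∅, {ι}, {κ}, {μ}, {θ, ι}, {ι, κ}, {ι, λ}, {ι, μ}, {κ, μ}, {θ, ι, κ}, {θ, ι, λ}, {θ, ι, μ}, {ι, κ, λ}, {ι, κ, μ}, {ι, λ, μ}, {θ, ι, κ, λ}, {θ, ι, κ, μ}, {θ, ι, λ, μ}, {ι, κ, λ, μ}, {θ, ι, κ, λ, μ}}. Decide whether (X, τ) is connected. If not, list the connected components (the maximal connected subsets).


(X, τ) is disconnected; components = [{κ}, {μ}, {θ, ι, λ}].

Find clopen sets (U ∈ τ with X ∖ U ∈ τ):
  U = ∅, X ∖ U = {θ, ι, κ, λ, μ} — both open, so U is clopen.
  U = {κ}, X ∖ U = {θ, ι, λ, μ} — both open, so U is clopen.
  U = {μ}, X ∖ U = {θ, ι, κ, λ} — both open, so U is clopen.
  U = {κ, μ}, X ∖ U = {θ, ι, λ} — both open, so U is clopen.
  U = {θ, ι, λ}, X ∖ U = {κ, μ} — both open, so U is clopen.
  U = {θ, ι, κ, λ}, X ∖ U = {μ} — both open, so U is clopen.
  U = {θ, ι, λ, μ}, X ∖ U = {κ} — both open, so U is clopen.
  U = {θ, ι, κ, λ, μ}, X ∖ U = ∅ — both open, so U is clopen.
Nontrivial clopen(s) exist: e.g. {μ}. So (X, τ) is disconnected.
Compute connected components by grouping points that agree on all clopens:
  component: {κ}
  component: {μ}
  component: {θ, ι, λ}
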